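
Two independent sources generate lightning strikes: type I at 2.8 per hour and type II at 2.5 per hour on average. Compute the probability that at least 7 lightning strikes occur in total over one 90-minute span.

Independent Poisson processes superpose: combined rate λ = 2.8 + 2.5 = 5.3 per hour.
Over the interval, μ = 5.3 × 1.5 = 7.95 (a 90-minute span = 1.5 hours).
P(N ≥ 7) = 1 − P(N ≤ 6) ≈ 0.6805.

0.6805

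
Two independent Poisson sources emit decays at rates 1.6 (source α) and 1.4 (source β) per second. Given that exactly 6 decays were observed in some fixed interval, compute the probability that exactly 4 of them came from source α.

Given the total, each event is independently from source α with probability p = λ_α/(λ_α+λ_β) = 1.6/3 ≈ 0.5333.
So K ~ Binomial(6, 1.6/3): P(K = 4) = C(6,4) · (1.6/3)^4 · (1.4/3)^2 ≈ 0.2643.

0.2643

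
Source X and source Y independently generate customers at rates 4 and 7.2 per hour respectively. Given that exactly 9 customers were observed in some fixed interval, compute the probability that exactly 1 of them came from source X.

0.0938

Given the total, each event is independently from source X with probability p = λ_X/(λ_X+λ_Y) = 4/11.2 ≈ 0.3571.
So K ~ Binomial(9, 4/11.2): P(K = 1) = C(9,1) · (4/11.2)^1 · (7.2/11.2)^8 ≈ 0.0938.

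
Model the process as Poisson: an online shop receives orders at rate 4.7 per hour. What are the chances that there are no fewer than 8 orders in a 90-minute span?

0.4087

Over the interval, μ = 4.7 × 1.5 = 7.05 (a 90-minute span = 1.5 hours).
P(N ≥ 8) = 1 − P(N ≤ 7) = 1 − Σ_{j=0}^{7} e^(−μ) μ^j/j! ≈ 0.4087.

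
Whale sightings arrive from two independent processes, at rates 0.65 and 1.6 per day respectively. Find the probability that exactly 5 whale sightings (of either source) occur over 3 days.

Independent Poisson processes superpose: combined rate λ = 0.65 + 1.6 = 2.25 per day.
Over the interval, μ = 2.25 × 3 = 6.75 (3 days).
P(N = 5) = e^(−6.75) · 6.75^5/5! ≈ 0.1367.

0.1367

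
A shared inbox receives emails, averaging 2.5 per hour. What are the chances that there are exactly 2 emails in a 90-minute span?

0.1654

Over the interval, μ = 2.5 × 1.5 = 3.75 (a 90-minute span = 1.5 hours).
P(N = 2) = e^(−μ) μ^2/2! = e^(−3.75) · 3.75^2/2 ≈ 0.1654.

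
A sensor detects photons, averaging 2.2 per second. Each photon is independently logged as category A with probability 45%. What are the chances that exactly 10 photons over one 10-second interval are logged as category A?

Thinning: the photons that are logged as category A themselves form a Poisson process with rate 0.45 × 2.2 = 0.99 per second.
Over the interval, μ = 0.99 × 10 = 9.9 (a 10-second interval = 10 seconds).
P(N = 10) = e^(−9.9) · 9.9^10/10! ≈ 0.1250.

0.1250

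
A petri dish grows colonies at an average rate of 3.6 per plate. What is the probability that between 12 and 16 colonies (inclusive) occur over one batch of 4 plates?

Over the interval, μ = 3.6 × 4 = 14.4 (a batch of 4 plates = 4 plates).
P(12 ≤ N ≤ 16) = Σ_{j=12}^{16} e^(−14.4) · 14.4^j/j! ≈ 0.4926.

0.4926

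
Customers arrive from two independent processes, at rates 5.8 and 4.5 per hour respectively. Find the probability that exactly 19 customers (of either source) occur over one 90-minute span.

0.0623

Independent Poisson processes superpose: combined rate λ = 5.8 + 4.5 = 10.3 per hour.
Over the interval, μ = 10.3 × 1.5 = 15.45 (a 90-minute span = 1.5 hours).
P(N = 19) = e^(−15.45) · 15.45^19/19! ≈ 0.0623.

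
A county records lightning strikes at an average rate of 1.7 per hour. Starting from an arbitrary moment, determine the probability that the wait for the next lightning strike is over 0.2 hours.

0.7118

The wait for the next event is exponential with rate λ = 1.7 per hour.
P(T > 0.2) = e^(−λt) = e^(−1.7 × 0.2) = e^(−0.34) ≈ 0.7118.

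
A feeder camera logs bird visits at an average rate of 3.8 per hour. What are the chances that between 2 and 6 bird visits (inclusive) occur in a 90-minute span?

0.6319

Over the interval, μ = 3.8 × 1.5 = 5.7 (a 90-minute span = 1.5 hours).
P(2 ≤ N ≤ 6) = Σ_{j=2}^{6} e^(−5.7) · 5.7^j/j! ≈ 0.6319.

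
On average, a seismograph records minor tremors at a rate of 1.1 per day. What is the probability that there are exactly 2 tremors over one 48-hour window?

Over the interval, μ = 1.1 × 2 = 2.2 (a 48-hour window = 2 days).
P(N = 2) = e^(−μ) μ^2/2! = e^(−2.2) · 2.2^2/2 ≈ 0.2681.

0.2681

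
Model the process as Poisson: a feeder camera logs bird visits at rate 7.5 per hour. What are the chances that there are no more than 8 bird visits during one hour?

0.6620

With mean μ = 7.5 per hour,
P(N ≤ 8) = Σ_{j=0}^{8} e^(−μ) μ^j/j! ≈ 0.6620.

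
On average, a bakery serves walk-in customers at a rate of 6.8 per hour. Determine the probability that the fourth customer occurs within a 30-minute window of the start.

Over the interval, μ = 6.8 × 0.5 = 3.4 (a 30-minute window = 0.5 hours).
The fourth arrival falls in the interval iff at least 4 events occur there: P(S_4 ≤ t) = P(N ≥ 4) = 1 − P(N ≤ 3) ≈ 0.4416.

0.4416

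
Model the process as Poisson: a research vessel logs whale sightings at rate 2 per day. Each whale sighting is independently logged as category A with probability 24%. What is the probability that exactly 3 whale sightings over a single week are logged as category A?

0.2196

Thinning: the whale sightings that are logged as category A themselves form a Poisson process with rate 0.24 × 2 = 0.48 per day.
Over the interval, μ = 0.48 × 7 = 3.36 (a week = 7 days).
P(N = 3) = e^(−3.36) · 3.36^3/3! ≈ 0.2196.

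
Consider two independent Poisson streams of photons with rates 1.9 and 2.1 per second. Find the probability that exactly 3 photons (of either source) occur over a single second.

Independent Poisson processes superpose: combined rate λ = 1.9 + 2.1 = 4 per second.
So μ = 4.
P(N = 3) = e^(−4) · 4^3/3! ≈ 0.1954.

0.1954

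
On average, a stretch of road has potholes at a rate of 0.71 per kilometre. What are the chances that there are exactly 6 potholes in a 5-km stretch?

0.0799

Over the interval, μ = 0.71 × 5 = 3.55 (a 5-km stretch = 5 kilometres).
P(N = 6) = e^(−μ) μ^6/6! = e^(−3.55) · 3.55^6/720 ≈ 0.0799.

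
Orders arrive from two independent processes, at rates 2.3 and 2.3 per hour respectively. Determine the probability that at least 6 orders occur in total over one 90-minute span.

Independent Poisson processes superpose: combined rate λ = 2.3 + 2.3 = 4.6 per hour.
Over the interval, μ = 4.6 × 1.5 = 6.9 (a 90-minute span = 1.5 hours).
P(N ≥ 6) = 1 − P(N ≤ 5) ≈ 0.6863.

0.6863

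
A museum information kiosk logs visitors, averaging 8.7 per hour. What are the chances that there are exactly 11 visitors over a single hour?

0.0902

With mean μ = 8.7 per hour,
P(N = 11) = e^(−μ) μ^11/11! = e^(−8.7) · 8.7^11/39916800 ≈ 0.0902.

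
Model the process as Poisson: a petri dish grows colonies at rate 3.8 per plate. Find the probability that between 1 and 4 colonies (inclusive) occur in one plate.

With mean μ = 3.8 per plate,
P(1 ≤ N ≤ 4) = Σ_{j=1}^{4} e^(−3.8) · 3.8^j/j! ≈ 0.6455.

0.6455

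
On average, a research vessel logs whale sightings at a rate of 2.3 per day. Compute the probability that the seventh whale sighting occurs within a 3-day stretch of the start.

0.5353

Over the interval, μ = 2.3 × 3 = 6.9 (a 3-day stretch = 3 days).
The seventh arrival falls in the interval iff at least 7 events occur there: P(S_7 ≤ t) = P(N ≥ 7) = 1 − P(N ≤ 6) ≈ 0.5353.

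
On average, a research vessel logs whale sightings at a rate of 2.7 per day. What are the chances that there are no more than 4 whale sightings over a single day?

With mean μ = 2.7 per day,
P(N ≤ 4) = Σ_{j=0}^{4} e^(−μ) μ^j/j! ≈ 0.8629.

0.8629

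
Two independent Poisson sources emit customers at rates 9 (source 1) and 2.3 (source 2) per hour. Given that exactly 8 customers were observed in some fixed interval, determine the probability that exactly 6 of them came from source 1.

0.2961

Given the total, each event is independently from source 1 with probability p = λ_1/(λ_1+λ_2) = 9/11.3 ≈ 0.7965.
So K ~ Binomial(8, 9/11.3): P(K = 6) = C(8,6) · (9/11.3)^6 · (2.3/11.3)^2 ≈ 0.2961.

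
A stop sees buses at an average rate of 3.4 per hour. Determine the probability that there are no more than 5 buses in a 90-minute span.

Over the interval, μ = 3.4 × 1.5 = 5.1 (a 90-minute span = 1.5 hours).
P(N ≤ 5) = Σ_{j=0}^{5} e^(−μ) μ^j/j! ≈ 0.5984.

0.5984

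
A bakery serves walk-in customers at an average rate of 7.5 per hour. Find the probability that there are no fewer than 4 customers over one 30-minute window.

0.5162

Over the interval, μ = 7.5 × 0.5 = 3.75 (a 30-minute window = 0.5 hours).
P(N ≥ 4) = 1 − P(N ≤ 3) = 1 − Σ_{j=0}^{3} e^(−μ) μ^j/j! ≈ 0.5162.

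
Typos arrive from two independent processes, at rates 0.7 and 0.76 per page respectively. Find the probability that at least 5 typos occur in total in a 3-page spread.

0.4450

Independent Poisson processes superpose: combined rate λ = 0.7 + 0.76 = 1.46 per page.
Over the interval, μ = 1.46 × 3 = 4.38 (a 3-page spread = 3 pages).
P(N ≥ 5) = 1 − P(N ≤ 4) ≈ 0.4450.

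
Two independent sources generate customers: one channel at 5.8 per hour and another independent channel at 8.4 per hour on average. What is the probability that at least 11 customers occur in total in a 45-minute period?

0.4977

Independent Poisson processes superpose: combined rate λ = 5.8 + 8.4 = 14.2 per hour.
Over the interval, μ = 14.2 × 0.75 = 10.65 (a 45-minute period = 0.75 hours).
P(N ≥ 11) = 1 − P(N ≤ 10) ≈ 0.4977.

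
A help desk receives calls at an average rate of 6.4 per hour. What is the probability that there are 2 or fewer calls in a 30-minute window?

Over the interval, μ = 6.4 × 0.5 = 3.2 (a 30-minute window = 0.5 hours).
P(N ≤ 2) = Σ_{j=0}^{2} e^(−μ) μ^j/j! ≈ 0.3799.

0.3799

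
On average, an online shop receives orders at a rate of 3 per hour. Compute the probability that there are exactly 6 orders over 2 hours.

Over the interval, μ = 3 × 2 = 6 (2 hours).
P(N = 6) = e^(−μ) μ^6/6! = e^(−6) · 6^6/720 ≈ 0.1606.

0.1606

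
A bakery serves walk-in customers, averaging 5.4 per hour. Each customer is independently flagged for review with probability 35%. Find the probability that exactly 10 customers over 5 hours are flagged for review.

Thinning: the customers that are flagged for review themselves form a Poisson process with rate 0.35 × 5.4 = 1.89 per hour.
Over the interval, μ = 1.89 × 5 = 9.45 (5 hours).
P(N = 10) = e^(−9.45) · 9.45^10/10! ≈ 0.1232.

0.1232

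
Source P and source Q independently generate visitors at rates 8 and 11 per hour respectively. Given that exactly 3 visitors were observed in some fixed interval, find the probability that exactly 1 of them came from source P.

0.4234

Given the total, each event is independently from source P with probability p = λ_P/(λ_P+λ_Q) = 8/19 ≈ 0.4211.
So K ~ Binomial(3, 8/19): P(K = 1) = C(3,1) · (8/19)^1 · (11/19)^2 ≈ 0.4234.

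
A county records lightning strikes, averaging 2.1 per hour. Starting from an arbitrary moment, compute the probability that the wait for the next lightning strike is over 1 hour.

The wait for the next event is exponential with rate λ = 2.1 per hour.
P(T > 1) = e^(−λt) = e^(−2.1 × 1) = e^(−2.1) ≈ 0.1225.

0.1225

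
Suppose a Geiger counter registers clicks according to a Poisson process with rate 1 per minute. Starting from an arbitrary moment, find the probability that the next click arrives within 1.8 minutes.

Inter-arrival times are exponential with rate λ = 1 per minute.
P(T ≤ 1.8) = 1 − e^(−λt) = 1 − e^(−1 × 1.8) = 1 − e^(−1.8) ≈ 0.8347.

0.8347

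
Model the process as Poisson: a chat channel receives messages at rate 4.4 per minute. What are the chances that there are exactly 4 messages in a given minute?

With mean μ = 4.4 per minute,
P(N = 4) = e^(−μ) μ^4/4! = e^(−4.4) · 4.4^4/24 ≈ 0.1917.

0.1917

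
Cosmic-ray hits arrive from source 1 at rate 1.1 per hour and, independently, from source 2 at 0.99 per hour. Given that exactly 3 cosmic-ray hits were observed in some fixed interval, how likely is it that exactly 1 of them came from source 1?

Given the total, each event is independently from source 1 with probability p = λ_1/(λ_1+λ_2) = 1.1/2.09 ≈ 0.5263.
So K ~ Binomial(3, 1.1/2.09): P(K = 1) = C(3,1) · (1.1/2.09)^1 · (0.99/2.09)^2 ≈ 0.3543.

0.3543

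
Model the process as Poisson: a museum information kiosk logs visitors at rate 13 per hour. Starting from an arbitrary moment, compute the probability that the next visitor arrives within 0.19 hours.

0.9154

Inter-arrival times are exponential with rate λ = 13 per hour.
P(T ≤ 0.19) = 1 − e^(−λt) = 1 − e^(−13 × 0.19) = 1 − e^(−2.47) ≈ 0.9154.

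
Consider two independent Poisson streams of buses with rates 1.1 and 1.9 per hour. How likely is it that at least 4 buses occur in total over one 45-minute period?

Independent Poisson processes superpose: combined rate λ = 1.1 + 1.9 = 3 per hour.
Over the interval, μ = 3 × 0.75 = 2.25 (a 45-minute period = 0.75 hours).
P(N ≥ 4) = 1 − P(N ≤ 3) ≈ 0.1906.

0.1906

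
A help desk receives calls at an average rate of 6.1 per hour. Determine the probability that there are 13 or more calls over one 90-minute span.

0.1354

Over the interval, μ = 6.1 × 1.5 = 9.15 (a 90-minute span = 1.5 hours).
P(N ≥ 13) = 1 − P(N ≤ 12) = 1 − Σ_{j=0}^{12} e^(−μ) μ^j/j! ≈ 0.1354.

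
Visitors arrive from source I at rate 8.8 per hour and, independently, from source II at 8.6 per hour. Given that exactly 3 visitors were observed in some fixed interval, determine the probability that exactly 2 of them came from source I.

Given the total, each event is independently from source I with probability p = λ_I/(λ_I+λ_II) = 8.8/17.4 ≈ 0.5057.
So K ~ Binomial(3, 8.8/17.4): P(K = 2) = C(3,2) · (8.8/17.4)^2 · (8.6/17.4)^1 ≈ 0.3793.

0.3793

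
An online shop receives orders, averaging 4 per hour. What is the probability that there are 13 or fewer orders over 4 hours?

0.2745

Over the interval, μ = 4 × 4 = 16 (4 hours).
P(N ≤ 13) = Σ_{j=0}^{13} e^(−μ) μ^j/j! ≈ 0.2745.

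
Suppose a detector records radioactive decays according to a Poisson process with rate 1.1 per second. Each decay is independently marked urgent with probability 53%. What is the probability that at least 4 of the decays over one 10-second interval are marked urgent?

0.8330

Thinning: the decays that are marked urgent themselves form a Poisson process with rate 0.53 × 1.1 = 0.583 per second.
Over the interval, μ = 0.583 × 10 = 5.83 (a 10-second interval = 10 seconds).
P(N ≥ 4) = 1 − P(N ≤ 3) ≈ 0.8330.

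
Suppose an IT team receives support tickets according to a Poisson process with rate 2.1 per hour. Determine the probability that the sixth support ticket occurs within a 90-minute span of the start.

Over the interval, μ = 2.1 × 1.5 = 3.15 (a 90-minute span = 1.5 hours).
The sixth arrival falls in the interval iff at least 6 events occur there: P(S_6 ≤ t) = P(N ≥ 6) = 1 − P(N ≤ 5) ≈ 0.0998.

0.0998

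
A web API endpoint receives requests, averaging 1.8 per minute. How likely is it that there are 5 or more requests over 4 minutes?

0.8445

Over the interval, μ = 1.8 × 4 = 7.2 (4 minutes).
P(N ≥ 5) = 1 − P(N ≤ 4) = 1 − Σ_{j=0}^{4} e^(−μ) μ^j/j! ≈ 0.8445.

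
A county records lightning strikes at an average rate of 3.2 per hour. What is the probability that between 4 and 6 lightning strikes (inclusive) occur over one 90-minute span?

0.4966

Over the interval, μ = 3.2 × 1.5 = 4.8 (a 90-minute span = 1.5 hours).
P(4 ≤ N ≤ 6) = Σ_{j=4}^{6} e^(−4.8) · 4.8^j/j! ≈ 0.4966.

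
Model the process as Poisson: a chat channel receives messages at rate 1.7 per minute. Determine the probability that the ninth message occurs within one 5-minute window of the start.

Over the interval, μ = 1.7 × 5 = 8.5 (a 5-minute window = 5 minutes).
The ninth arrival falls in the interval iff at least 9 events occur there: P(S_9 ≤ t) = P(N ≥ 9) = 1 − P(N ≤ 8) ≈ 0.4769.

0.4769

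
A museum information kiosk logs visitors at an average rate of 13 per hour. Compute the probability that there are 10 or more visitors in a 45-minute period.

Over the interval, μ = 13 × 0.75 = 9.75 (a 45-minute period = 0.75 hours).
P(N ≥ 10) = 1 − P(N ≤ 9) = 1 − Σ_{j=0}^{9} e^(−μ) μ^j/j! ≈ 0.5104.

0.5104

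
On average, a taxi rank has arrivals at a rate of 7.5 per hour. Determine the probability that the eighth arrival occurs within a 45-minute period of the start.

Over the interval, μ = 7.5 × 0.75 = 5.625 (a 45-minute period = 0.75 hours).
The eighth arrival falls in the interval iff at least 8 events occur there: P(S_8 ≤ t) = P(N ≥ 8) = 1 − P(N ≤ 7) ≈ 0.2062.

0.2062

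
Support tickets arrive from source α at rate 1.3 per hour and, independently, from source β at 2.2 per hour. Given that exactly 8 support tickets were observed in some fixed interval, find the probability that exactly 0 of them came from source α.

0.0244

Given the total, each event is independently from source α with probability p = λ_α/(λ_α+λ_β) = 1.3/3.5 ≈ 0.3714.
So K ~ Binomial(8, 1.3/3.5): P(K = 0) = C(8,0) · (1.3/3.5)^0 · (2.2/3.5)^8 ≈ 0.0244.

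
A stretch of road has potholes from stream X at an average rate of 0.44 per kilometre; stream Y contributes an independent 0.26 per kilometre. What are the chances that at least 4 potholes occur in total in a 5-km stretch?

0.4634

Independent Poisson processes superpose: combined rate λ = 0.44 + 0.26 = 0.7 per kilometre.
Over the interval, μ = 0.7 × 5 = 3.5 (a 5-km stretch = 5 kilometres).
P(N ≥ 4) = 1 − P(N ≤ 3) ≈ 0.4634.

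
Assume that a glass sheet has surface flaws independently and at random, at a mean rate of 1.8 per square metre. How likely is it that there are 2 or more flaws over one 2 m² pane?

Over the interval, μ = 1.8 × 2 = 3.6 (a 2 m² pane = 2 square metres).
P(N ≥ 2) = 1 − P(N ≤ 1) = 1 − Σ_{j=0}^{1} e^(−μ) μ^j/j! ≈ 0.8743.

0.8743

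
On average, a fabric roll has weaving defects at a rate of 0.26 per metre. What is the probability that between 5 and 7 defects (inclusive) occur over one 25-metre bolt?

Over the interval, μ = 0.26 × 25 = 6.5 (a 25-metre bolt = 25 metres).
P(5 ≤ N ≤ 7) = Σ_{j=5}^{7} e^(−6.5) · 6.5^j/j! ≈ 0.4491.

0.4491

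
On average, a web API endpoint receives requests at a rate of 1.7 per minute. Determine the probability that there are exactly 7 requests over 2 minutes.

0.0348

Over the interval, μ = 1.7 × 2 = 3.4 (2 minutes).
P(N = 7) = e^(−μ) μ^7/7! = e^(−3.4) · 3.4^7/5040 ≈ 0.0348.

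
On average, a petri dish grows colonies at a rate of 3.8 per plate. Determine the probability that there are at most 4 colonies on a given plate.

With mean μ = 3.8 per plate,
P(N ≤ 4) = Σ_{j=0}^{4} e^(−μ) μ^j/j! ≈ 0.6678.

0.6678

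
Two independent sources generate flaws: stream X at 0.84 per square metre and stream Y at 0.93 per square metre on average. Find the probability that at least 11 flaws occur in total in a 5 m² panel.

0.2764

Independent Poisson processes superpose: combined rate λ = 0.84 + 0.93 = 1.77 per square metre.
Over the interval, μ = 1.77 × 5 = 8.85 (a 5 m² panel = 5 square metres).
P(N ≥ 11) = 1 − P(N ≤ 10) ≈ 0.2764.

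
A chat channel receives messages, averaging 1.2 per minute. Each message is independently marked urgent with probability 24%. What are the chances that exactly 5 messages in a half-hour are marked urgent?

0.0710

Thinning: the messages that are marked urgent themselves form a Poisson process with rate 0.24 × 1.2 = 0.288 per minute.
Over the interval, μ = 0.288 × 30 = 8.64 (a half-hour = 30 minutes).
P(N = 5) = e^(−8.64) · 8.64^5/5! ≈ 0.0710.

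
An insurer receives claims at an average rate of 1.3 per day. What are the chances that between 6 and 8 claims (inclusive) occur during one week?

0.3328

Over the interval, μ = 1.3 × 7 = 9.1 (a week = 7 days).
P(6 ≤ N ≤ 8) = Σ_{j=6}^{8} e^(−9.1) · 9.1^j/j! ≈ 0.3328.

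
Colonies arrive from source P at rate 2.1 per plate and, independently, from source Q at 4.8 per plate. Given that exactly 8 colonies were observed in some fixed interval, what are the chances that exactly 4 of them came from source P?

Given the total, each event is independently from source P with probability p = λ_P/(λ_P+λ_Q) = 2.1/6.9 ≈ 0.3043.
So K ~ Binomial(8, 2.1/6.9): P(K = 4) = C(8,4) · (2.1/6.9)^4 · (4.8/6.9)^4 ≈ 0.1407.

0.1407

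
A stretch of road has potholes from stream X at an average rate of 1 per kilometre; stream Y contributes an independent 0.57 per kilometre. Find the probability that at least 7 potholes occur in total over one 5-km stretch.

0.6680

Independent Poisson processes superpose: combined rate λ = 1 + 0.57 = 1.57 per kilometre.
Over the interval, μ = 1.57 × 5 = 7.85 (a 5-km stretch = 5 kilometres).
P(N ≥ 7) = 1 − P(N ≤ 6) ≈ 0.6680.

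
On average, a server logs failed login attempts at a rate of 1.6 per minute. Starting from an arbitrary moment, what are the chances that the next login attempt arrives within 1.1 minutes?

Inter-arrival times are exponential with rate λ = 1.6 per minute.
P(T ≤ 1.1) = 1 − e^(−λt) = 1 − e^(−1.6 × 1.1) = 1 − e^(−1.76) ≈ 0.8280.

0.8280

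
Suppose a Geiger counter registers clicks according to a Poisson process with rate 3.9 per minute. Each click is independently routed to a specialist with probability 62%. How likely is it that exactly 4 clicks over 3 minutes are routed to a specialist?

0.0816

Thinning: the clicks that are routed to a specialist themselves form a Poisson process with rate 0.62 × 3.9 = 2.418 per minute.
Over the interval, μ = 2.418 × 3 = 7.254 (3 minutes).
P(N = 4) = e^(−7.254) · 7.254^4/4! ≈ 0.0816.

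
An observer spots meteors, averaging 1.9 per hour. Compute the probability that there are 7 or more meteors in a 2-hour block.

0.0909

Over the interval, μ = 1.9 × 2 = 3.8 (a 2-hour block = 2 hours).
P(N ≥ 7) = 1 − P(N ≤ 6) = 1 − Σ_{j=0}^{6} e^(−μ) μ^j/j! ≈ 0.0909.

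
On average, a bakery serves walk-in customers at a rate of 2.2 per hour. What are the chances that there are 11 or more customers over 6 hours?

Over the interval, μ = 2.2 × 6 = 13.2 (6 hours).
P(N ≥ 11) = 1 − P(N ≤ 10) = 1 − Σ_{j=0}^{10} e^(−μ) μ^j/j! ≈ 0.7651.

0.7651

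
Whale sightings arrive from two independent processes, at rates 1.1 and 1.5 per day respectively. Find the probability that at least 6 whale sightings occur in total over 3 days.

0.7897

Independent Poisson processes superpose: combined rate λ = 1.1 + 1.5 = 2.6 per day.
Over the interval, μ = 2.6 × 3 = 7.8 (3 days).
P(N ≥ 6) = 1 − P(N ≤ 5) ≈ 0.7897.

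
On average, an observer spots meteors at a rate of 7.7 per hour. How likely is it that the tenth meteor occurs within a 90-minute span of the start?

Over the interval, μ = 7.7 × 1.5 = 11.55 (a 90-minute span = 1.5 hours).
The tenth arrival falls in the interval iff at least 10 events occur there: P(S_10 ≤ t) = P(N ≥ 10) = 1 − P(N ≤ 9) ≈ 0.7161.

0.7161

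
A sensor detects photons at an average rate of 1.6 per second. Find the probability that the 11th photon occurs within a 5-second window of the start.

0.1841

Over the interval, μ = 1.6 × 5 = 8 (a 5-second window = 5 seconds).
The 11th arrival falls in the interval iff at least 11 events occur there: P(S_11 ≤ t) = P(N ≥ 11) = 1 − P(N ≤ 10) ≈ 0.1841.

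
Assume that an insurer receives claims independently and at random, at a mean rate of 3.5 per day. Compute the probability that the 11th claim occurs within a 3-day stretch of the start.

Over the interval, μ = 3.5 × 3 = 10.5 (a 3-day stretch = 3 days).
The 11th arrival falls in the interval iff at least 11 events occur there: P(S_11 ≤ t) = P(N ≥ 11) = 1 − P(N ≤ 10) ≈ 0.4793.

0.4793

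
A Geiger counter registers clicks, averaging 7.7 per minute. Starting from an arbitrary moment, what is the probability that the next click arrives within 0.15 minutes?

Inter-arrival times are exponential with rate λ = 7.7 per minute.
P(T ≤ 0.15) = 1 − e^(−λt) = 1 − e^(−7.7 × 0.15) = 1 − e^(−1.155) ≈ 0.6849.

0.6849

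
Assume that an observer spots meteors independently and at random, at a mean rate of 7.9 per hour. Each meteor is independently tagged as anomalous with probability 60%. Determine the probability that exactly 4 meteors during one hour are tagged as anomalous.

Thinning: the meteors that are tagged as anomalous themselves form a Poisson process with rate 0.6 × 7.9 = 4.74 per hour.
So μ = 4.74.
P(N = 4) = e^(−4.74) · 4.74^4/4! ≈ 0.1838.

0.1838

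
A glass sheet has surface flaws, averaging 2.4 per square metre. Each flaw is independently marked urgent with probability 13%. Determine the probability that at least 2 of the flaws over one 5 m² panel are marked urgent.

Thinning: the flaws that are marked urgent themselves form a Poisson process with rate 0.13 × 2.4 = 0.312 per square metre.
Over the interval, μ = 0.312 × 5 = 1.56 (a 5 m² panel = 5 square metres).
P(N ≥ 2) = 1 − P(N ≤ 1) ≈ 0.4621.

0.4621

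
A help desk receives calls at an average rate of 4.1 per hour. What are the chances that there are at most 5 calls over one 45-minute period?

Over the interval, μ = 4.1 × 0.75 = 3.075 (a 45-minute period = 0.75 hours).
P(N ≤ 5) = Σ_{j=0}^{5} e^(−μ) μ^j/j! ≈ 0.9083.

0.9083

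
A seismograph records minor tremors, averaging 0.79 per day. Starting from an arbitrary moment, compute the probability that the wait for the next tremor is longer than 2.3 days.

The wait for the next event is exponential with rate λ = 0.79 per day.
P(T > 2.3) = e^(−λt) = e^(−0.79 × 2.3) = e^(−1.817) ≈ 0.1625.

0.1625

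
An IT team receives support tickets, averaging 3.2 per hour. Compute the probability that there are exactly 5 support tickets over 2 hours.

0.1487

Over the interval, μ = 3.2 × 2 = 6.4 (2 hours).
P(N = 5) = e^(−μ) μ^5/5! = e^(−6.4) · 6.4^5/120 ≈ 0.1487.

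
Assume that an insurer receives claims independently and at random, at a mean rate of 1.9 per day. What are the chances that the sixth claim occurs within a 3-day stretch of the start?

0.5050

Over the interval, μ = 1.9 × 3 = 5.7 (a 3-day stretch = 3 days).
The sixth arrival falls in the interval iff at least 6 events occur there: P(S_6 ≤ t) = P(N ≥ 6) = 1 − P(N ≤ 5) ≈ 0.5050.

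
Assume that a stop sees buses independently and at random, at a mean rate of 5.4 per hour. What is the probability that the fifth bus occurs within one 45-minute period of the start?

0.3809

Over the interval, μ = 5.4 × 0.75 = 4.05 (a 45-minute period = 0.75 hours).
The fifth arrival falls in the interval iff at least 5 events occur there: P(S_5 ≤ t) = P(N ≥ 5) = 1 − P(N ≤ 4) ≈ 0.3809.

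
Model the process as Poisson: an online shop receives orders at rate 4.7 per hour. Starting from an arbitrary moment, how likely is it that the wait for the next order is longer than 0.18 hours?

The wait for the next event is exponential with rate λ = 4.7 per hour.
P(T > 0.18) = e^(−λt) = e^(−4.7 × 0.18) = e^(−0.846) ≈ 0.4291.

0.4291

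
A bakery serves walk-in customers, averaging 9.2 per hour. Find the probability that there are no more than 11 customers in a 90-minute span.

0.2773

Over the interval, μ = 9.2 × 1.5 = 13.8 (a 90-minute span = 1.5 hours).
P(N ≤ 11) = Σ_{j=0}^{11} e^(−μ) μ^j/j! ≈ 0.2773.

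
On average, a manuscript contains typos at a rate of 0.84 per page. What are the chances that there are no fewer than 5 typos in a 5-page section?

0.4102

Over the interval, μ = 0.84 × 5 = 4.2 (a 5-page section = 5 pages).
P(N ≥ 5) = 1 − P(N ≤ 4) = 1 − Σ_{j=0}^{4} e^(−μ) μ^j/j! ≈ 0.4102.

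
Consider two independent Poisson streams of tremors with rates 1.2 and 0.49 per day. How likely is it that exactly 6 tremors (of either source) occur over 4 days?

0.1536

Independent Poisson processes superpose: combined rate λ = 1.2 + 0.49 = 1.69 per day.
Over the interval, μ = 1.69 × 4 = 6.76 (4 days).
P(N = 6) = e^(−6.76) · 6.76^6/6! ≈ 0.1536.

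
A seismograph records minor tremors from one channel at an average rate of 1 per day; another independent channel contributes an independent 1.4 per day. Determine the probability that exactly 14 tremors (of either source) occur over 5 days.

0.0905

Independent Poisson processes superpose: combined rate λ = 1 + 1.4 = 2.4 per day.
Over the interval, μ = 2.4 × 5 = 12 (5 days).
P(N = 14) = e^(−12) · 12^14/14! ≈ 0.0905.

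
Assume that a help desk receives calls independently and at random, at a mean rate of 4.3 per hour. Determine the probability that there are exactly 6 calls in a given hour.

With mean μ = 4.3 per hour,
P(N = 6) = e^(−μ) μ^6/6! = e^(−4.3) · 4.3^6/720 ≈ 0.1191.

0.1191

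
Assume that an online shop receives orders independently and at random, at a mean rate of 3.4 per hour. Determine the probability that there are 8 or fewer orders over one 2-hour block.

Over the interval, μ = 3.4 × 2 = 6.8 (a 2-hour block = 2 hours).
P(N ≤ 8) = Σ_{j=0}^{8} e^(−μ) μ^j/j! ≈ 0.7548.

0.7548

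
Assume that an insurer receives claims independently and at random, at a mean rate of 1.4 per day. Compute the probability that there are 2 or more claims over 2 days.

0.7689

Over the interval, μ = 1.4 × 2 = 2.8 (2 days).
P(N ≥ 2) = 1 − P(N ≤ 1) = 1 − Σ_{j=0}^{1} e^(−μ) μ^j/j! ≈ 0.7689.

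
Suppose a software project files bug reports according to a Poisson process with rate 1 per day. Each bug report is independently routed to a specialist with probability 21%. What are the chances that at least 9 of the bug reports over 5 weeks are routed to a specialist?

Thinning: the bug reports that are routed to a specialist themselves form a Poisson process with rate 0.21 × 1 = 0.21 per day.
Over the interval, μ = 0.21 × 35 = 7.35 (5 weeks = 35 days).
P(N ≥ 9) = 1 − P(N ≤ 8) ≈ 0.3175.

0.3175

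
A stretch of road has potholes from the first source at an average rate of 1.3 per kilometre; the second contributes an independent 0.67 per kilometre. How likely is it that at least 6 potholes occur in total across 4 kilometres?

Independent Poisson processes superpose: combined rate λ = 1.3 + 0.67 = 1.97 per kilometre.
Over the interval, μ = 1.97 × 4 = 7.88 (4 kilometres).
P(N ≥ 6) = 1 − P(N ≤ 5) ≈ 0.7975.

0.7975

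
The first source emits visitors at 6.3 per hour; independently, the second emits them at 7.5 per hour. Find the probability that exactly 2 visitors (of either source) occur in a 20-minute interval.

Independent Poisson processes superpose: combined rate λ = 6.3 + 7.5 = 13.8 per hour.
Over the interval, μ = 13.8 × 1/3 = 4.6 (a 20-minute interval = 1/3 hours).
P(N = 2) = e^(−4.6) · 4.6^2/2! ≈ 0.1063.

0.1063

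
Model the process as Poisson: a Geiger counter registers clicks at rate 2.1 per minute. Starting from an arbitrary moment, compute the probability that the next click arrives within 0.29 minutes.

Inter-arrival times are exponential with rate λ = 2.1 per minute.
P(T ≤ 0.29) = 1 − e^(−λt) = 1 − e^(−2.1 × 0.29) = 1 − e^(−0.609) ≈ 0.4561.

0.4561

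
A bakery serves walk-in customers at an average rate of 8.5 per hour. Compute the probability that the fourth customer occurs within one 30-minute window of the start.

0.6138

Over the interval, μ = 8.5 × 0.5 = 4.25 (a 30-minute window = 0.5 hours).
The fourth arrival falls in the interval iff at least 4 events occur there: P(S_4 ≤ t) = P(N ≥ 4) = 1 − P(N ≤ 3) ≈ 0.6138.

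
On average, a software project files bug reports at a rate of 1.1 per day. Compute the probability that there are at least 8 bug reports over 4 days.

Over the interval, μ = 1.1 × 4 = 4.4 (4 days).
P(N ≥ 8) = 1 − P(N ≤ 7) = 1 − Σ_{j=0}^{7} e^(−μ) μ^j/j! ≈ 0.0786.

0.0786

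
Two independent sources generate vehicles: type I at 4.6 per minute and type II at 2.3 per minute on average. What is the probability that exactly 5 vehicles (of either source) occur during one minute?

0.1314

Independent Poisson processes superpose: combined rate λ = 4.6 + 2.3 = 6.9 per minute.
So μ = 6.9.
P(N = 5) = e^(−6.9) · 6.9^5/5! ≈ 0.1314.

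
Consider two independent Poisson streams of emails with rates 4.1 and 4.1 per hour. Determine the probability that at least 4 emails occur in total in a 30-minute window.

Independent Poisson processes superpose: combined rate λ = 4.1 + 4.1 = 8.2 per hour.
Over the interval, μ = 8.2 × 0.5 = 4.1 (a 30-minute window = 0.5 hours).
P(N ≥ 4) = 1 − P(N ≤ 3) ≈ 0.5858.

0.5858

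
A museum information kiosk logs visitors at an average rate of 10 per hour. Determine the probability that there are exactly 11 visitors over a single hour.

0.1137

With mean μ = 10 per hour,
P(N = 11) = e^(−μ) μ^11/11! = e^(−10) · 10^11/39916800 ≈ 0.1137.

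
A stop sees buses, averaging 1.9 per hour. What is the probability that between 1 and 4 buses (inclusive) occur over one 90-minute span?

Over the interval, μ = 1.9 × 1.5 = 2.85 (a 90-minute span = 1.5 hours).
P(1 ≤ N ≤ 4) = Σ_{j=1}^{4} e^(−2.85) · 2.85^j/j! ≈ 0.7820.

0.7820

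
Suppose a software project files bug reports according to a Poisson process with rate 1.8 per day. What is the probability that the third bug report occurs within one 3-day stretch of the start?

0.9052

Over the interval, μ = 1.8 × 3 = 5.4 (a 3-day stretch = 3 days).
The third arrival falls in the interval iff at least 3 events occur there: P(S_3 ≤ t) = P(N ≥ 3) = 1 − P(N ≤ 2) ≈ 0.9052.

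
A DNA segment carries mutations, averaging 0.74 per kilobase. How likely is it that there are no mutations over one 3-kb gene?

0.1086

Over the interval, μ = 0.74 × 3 = 2.22 (a 3-kb gene = 3 kilobases).
P(N = 0) = e^(−μ) μ^0/0! = e^(−2.22) · 2.22^0/1 ≈ 0.1086.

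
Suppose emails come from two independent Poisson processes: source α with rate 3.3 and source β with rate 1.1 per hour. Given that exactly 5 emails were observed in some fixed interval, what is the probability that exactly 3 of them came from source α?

0.2637

Given the total, each event is independently from source α with probability p = λ_α/(λ_α+λ_β) = 3.3/4.4 = 0.7500.
So K ~ Binomial(5, 3.3/4.4): P(K = 3) = C(5,3) · (3.3/4.4)^3 · (1.1/4.4)^2 ≈ 0.2637.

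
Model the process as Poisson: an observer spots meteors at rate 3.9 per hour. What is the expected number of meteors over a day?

E[N] = λt = 3.9 × 24 = 93.6 (a day = 24 hours).

93.6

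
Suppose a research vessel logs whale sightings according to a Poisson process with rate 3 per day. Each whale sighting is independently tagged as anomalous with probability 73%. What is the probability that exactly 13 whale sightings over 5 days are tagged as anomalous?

Thinning: the whale sightings that are tagged as anomalous themselves form a Poisson process with rate 0.73 × 3 = 2.19 per day.
Over the interval, μ = 2.19 × 5 = 10.95 (5 days).
P(N = 13) = e^(−10.95) · 10.95^13/13! ≈ 0.0917.

0.0917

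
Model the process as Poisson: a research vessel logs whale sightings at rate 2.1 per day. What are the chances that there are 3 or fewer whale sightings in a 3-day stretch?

Over the interval, μ = 2.1 × 3 = 6.3 (a 3-day stretch = 3 days).
P(N ≤ 3) = Σ_{j=0}^{3} e^(−μ) μ^j/j! ≈ 0.1264.

0.1264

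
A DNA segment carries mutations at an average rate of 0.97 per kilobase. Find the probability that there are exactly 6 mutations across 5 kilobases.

Over the interval, μ = 0.97 × 5 = 4.85 (5 kilobases).
P(N = 6) = e^(−μ) μ^6/6! = e^(−4.85) · 4.85^6/720 ≈ 0.1415.

0.1415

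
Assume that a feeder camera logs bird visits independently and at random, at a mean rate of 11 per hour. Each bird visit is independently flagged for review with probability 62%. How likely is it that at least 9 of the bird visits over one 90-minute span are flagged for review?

Thinning: the bird visits that are flagged for review themselves form a Poisson process with rate 0.62 × 11 = 6.82 per hour.
Over the interval, μ = 6.82 × 1.5 = 10.23 (a 90-minute span = 1.5 hours).
P(N ≥ 9) = 1 − P(N ≤ 8) ≈ 0.6925.

0.6925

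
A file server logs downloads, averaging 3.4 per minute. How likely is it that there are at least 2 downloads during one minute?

0.8532

With mean μ = 3.4 per minute,
P(N ≥ 2) = 1 − P(N ≤ 1) = 1 − Σ_{j=0}^{1} e^(−μ) μ^j/j! ≈ 0.8532.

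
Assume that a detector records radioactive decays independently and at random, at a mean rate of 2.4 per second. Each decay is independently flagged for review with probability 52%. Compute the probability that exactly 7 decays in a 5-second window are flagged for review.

Thinning: the decays that are flagged for review themselves form a Poisson process with rate 0.52 × 2.4 = 1.248 per second.
Over the interval, μ = 1.248 × 5 = 6.24 (a 5-second window = 5 seconds).
P(N = 7) = e^(−6.24) · 6.24^7/7! ≈ 0.1425.

0.1425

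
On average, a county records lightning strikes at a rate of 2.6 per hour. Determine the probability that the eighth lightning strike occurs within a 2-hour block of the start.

Over the interval, μ = 2.6 × 2 = 5.2 (a 2-hour block = 2 hours).
The eighth arrival falls in the interval iff at least 8 events occur there: P(S_8 ≤ t) = P(N ≥ 8) = 1 − P(N ≤ 7) ≈ 0.1551.

0.1551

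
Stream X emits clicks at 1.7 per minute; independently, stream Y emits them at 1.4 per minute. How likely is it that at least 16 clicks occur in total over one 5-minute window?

0.4830

Independent Poisson processes superpose: combined rate λ = 1.7 + 1.4 = 3.1 per minute.
Over the interval, μ = 3.1 × 5 = 15.5 (a 5-minute window = 5 minutes).
P(N ≥ 16) = 1 − P(N ≤ 15) ≈ 0.4830.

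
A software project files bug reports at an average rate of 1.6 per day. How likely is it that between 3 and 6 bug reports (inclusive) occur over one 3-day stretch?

0.6483

Over the interval, μ = 1.6 × 3 = 4.8 (a 3-day stretch = 3 days).
P(3 ≤ N ≤ 6) = Σ_{j=3}^{6} e^(−4.8) · 4.8^j/j! ≈ 0.6483.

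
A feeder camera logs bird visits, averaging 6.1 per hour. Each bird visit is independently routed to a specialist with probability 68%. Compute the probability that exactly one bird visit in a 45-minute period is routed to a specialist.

0.1386

Thinning: the bird visits that are routed to a specialist themselves form a Poisson process with rate 0.68 × 6.1 = 4.148 per hour.
Over the interval, μ = 4.148 × 0.75 = 3.111 (a 45-minute period = 0.75 hours).
P(N = 1) = e^(−3.111) · 3.111^1/1! ≈ 0.1386.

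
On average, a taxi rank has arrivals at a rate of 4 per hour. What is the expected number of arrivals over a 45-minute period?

3

E[N] = λt = 4 × 0.75 = 3 (a 45-minute period = 0.75 hours).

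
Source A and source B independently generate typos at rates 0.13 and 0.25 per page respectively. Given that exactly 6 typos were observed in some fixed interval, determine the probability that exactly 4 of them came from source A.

Given the total, each event is independently from source A with probability p = λ_A/(λ_A+λ_B) = 0.13/0.38 ≈ 0.3421.
So K ~ Binomial(6, 0.13/0.38): P(K = 4) = C(6,4) · (0.13/0.38)^4 · (0.25/0.38)^2 ≈ 0.0889.

0.0889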